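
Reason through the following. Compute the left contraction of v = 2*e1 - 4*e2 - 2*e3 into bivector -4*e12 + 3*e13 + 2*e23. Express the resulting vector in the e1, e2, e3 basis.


Left contraction v _| B = <vB>_1 (grade-1 part of the geometric product vB).
Using e1_|e12 = e2, e2_|e12 = -e1, e1_|e13 = e3, e3_|e13 = -e1, e2_|e23 = e3, e3_|e23 = -e2:
e1 coeff: -v2*b12 - v3*b13 = -(-4)*(-4) - (-2)*(3) = -10
e2 coeff: v1*b12 - v3*b23 = (2)*(-4) - (-2)*(2) = -4
e3 coeff: v1*b13 + v2*b23 = (2)*(3) + (-4)*(2) = -2
v _| B = -10*e1 - 4*e2 - 2*e3


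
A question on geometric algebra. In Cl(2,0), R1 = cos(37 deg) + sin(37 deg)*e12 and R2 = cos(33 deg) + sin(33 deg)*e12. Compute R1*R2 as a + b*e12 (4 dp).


Same-plane rotors commute and their half-angles add:
R1*R2 = cos(a1 + a2) + sin(a1 + a2)*e12.
a1 + a2 = 37 + 33 = 70 deg
cos(70 deg) = 0.3420
sin(70 deg) = 0.9397
R1*R2 = 0.3420 + 0.9397*e12


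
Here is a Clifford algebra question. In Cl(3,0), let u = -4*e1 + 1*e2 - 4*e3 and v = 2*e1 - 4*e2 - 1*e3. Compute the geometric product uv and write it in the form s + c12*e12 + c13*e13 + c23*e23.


In Cl(3,0): e_i^2 = 1, e_ie_j = -e_je_i for i != j.
Scalar part = u . v = (-4)*2 + 1*(-4) + (-4)*(-1)
= -8 + (-4) + 4 = -8
e12 coeff = (-4)*(-4) - 1*2 = 16 - 2 = 14
e13 coeff = (-4)*(-1) - (-4)*2 = 4 - (-8) = 12
e23 coeff = 1*(-1) - (-4)*(-4) = -1 - 16 = -17
uv = -8 + 14*e12 + 12*e13 - 17*e23


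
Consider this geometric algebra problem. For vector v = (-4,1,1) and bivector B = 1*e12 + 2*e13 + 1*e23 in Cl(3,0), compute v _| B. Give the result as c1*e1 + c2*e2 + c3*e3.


Left contraction v _| B = <vB>_1 (grade-1 part of the geometric product vB).
Using e1_|e12 = e2, e2_|e12 = -e1, e1_|e13 = e3, e3_|e13 = -e1, e2_|e23 = e3, e3_|e23 = -e2:
e1 coeff: -v2*b12 - v3*b13 = -(1)*(1) - (1)*(2) = -3
e2 coeff: v1*b12 - v3*b23 = (-4)*(1) - (1)*(1) = -5
e3 coeff: v1*b13 + v2*b23 = (-4)*(2) + (1)*(1) = -7
v _| B = -3*e1 - 5*e2 - 7*e3


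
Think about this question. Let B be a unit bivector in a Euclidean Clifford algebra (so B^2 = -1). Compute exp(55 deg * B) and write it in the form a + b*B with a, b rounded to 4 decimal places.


For a unit bivector B with B^2 = -1, the exponential series gives
e^(theta*B) = cos(theta) + sin(theta)*B (the GA analogue of Euler's formula).
theta = 55 degrees = 0.959931 rad
cos(55 deg) = 0.5736
sin(55 deg) = 0.8192
exp(theta*B) = 0.5736 + 0.8192*B


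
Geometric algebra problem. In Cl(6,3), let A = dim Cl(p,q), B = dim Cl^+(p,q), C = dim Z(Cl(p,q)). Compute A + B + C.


n = 6 + 3 = 9
Total dim = 2^9 = 512
Even subalgebra dim = 2^8 = 256
n is odd, so center dim = 2
Sum = 512 + 256 + 2 = 770


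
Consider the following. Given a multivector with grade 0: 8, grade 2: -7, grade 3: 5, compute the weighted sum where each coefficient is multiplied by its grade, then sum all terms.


Grade-weighted sum = sum of grade_k * coefficient_k
0*8 = 0
2*(-7) = -14
3*5 = 15
Total = 0 + (-14) + 15 = 1


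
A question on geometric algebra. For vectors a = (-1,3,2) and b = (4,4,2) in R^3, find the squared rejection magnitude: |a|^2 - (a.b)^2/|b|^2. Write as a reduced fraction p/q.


|a|^2 = (-1)^2 + 3^2 + 2^2 = 14
|b|^2 = 4^2 + 4^2 + 2^2 = 36
a . b = (-1)*4 + 3*4 + 2*2 = 12
(a.b)^2 = 12^2 = 144
|rej|^2 = 14 - 144/36
= (504 - 144)/36
= 360/36
In lowest terms: 10/1


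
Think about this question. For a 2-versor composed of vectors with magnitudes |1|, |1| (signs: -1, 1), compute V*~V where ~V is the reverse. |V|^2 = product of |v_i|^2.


Each vector v_i has |v_i|^2 = s_i^2
Squared scales: (-1)^2 = 1, 1^2 = 1
|V|^2 = 1 * 1
= 1


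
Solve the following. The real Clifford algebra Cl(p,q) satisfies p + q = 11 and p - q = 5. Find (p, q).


We need p + q = 11 and p - q = 5.
Adding: 2p = 11 + 5 = 16, so p = 8.
Then q = 11 - 8 = 3.
(p, q) = (8, 3)


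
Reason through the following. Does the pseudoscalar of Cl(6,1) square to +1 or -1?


The pseudoscalar I = e1...e_n (product of all n generators) of Cl(p,q) satisfies I^2 = (-1)^(q + n(n-1)/2).
p = 6, q = 1, n = p + q = 7
n(n-1)/2 = 7 * 6 / 2 = 21
Exponent = q + n(n-1)/2 = 1 + 21 = 22
I^2 = (-1)^22 = +1


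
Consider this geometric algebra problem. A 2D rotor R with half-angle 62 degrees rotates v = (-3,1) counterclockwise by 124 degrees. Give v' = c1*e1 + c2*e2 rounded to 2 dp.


Rotor R = cos(62deg) - sin(62deg)*e12
Rotation angle theta = 2 * 62 = 124 degrees
v' = R*v*~R rotates v by theta.
cos(124deg) = -0.5592, sin(124deg) = 0.8290
v'_1 = -3*cos(124deg) - 1*sin(124deg)
= -3*(-0.5592) - 1*0.8290
= 0.85
v'_2 = -3*sin(124deg) + 1*cos(124deg)
= -3*0.8290 + 1*(-0.5592)
= -3.05
v' = 0.85*e1 - 3.05*e2


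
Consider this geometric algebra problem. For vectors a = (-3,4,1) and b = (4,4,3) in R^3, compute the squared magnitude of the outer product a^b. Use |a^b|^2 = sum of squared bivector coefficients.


a wedge b = (a1*b2 - a2*b1)*e12 + (a1*b3 - a3*b1)*e13 + (a2*b3 - a3*b2)*e23
e12 coeff: (-3)*4 - 4*4 = -12 - 16 = -28
e13 coeff: (-3)*3 - 1*4 = -9 - 4 = -13
e23 coeff: 4*3 - 1*4 = 12 - 4 = 8
|a wedge b|^2 = (-28)^2 + (-13)^2 + 8^2
= 784 + 169 + 64
= 1017


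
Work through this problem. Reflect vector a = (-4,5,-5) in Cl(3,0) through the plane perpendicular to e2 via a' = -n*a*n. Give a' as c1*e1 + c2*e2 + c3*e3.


Reflection formula: a' = -n*a*n, with n = e2 (unit vector, n^2 = 1).
For reflection through hyperplane perp to e2:
The component along e2 flips sign, others stay.
a = (-4, 5, -5)
a' = (-4, -5, -5)
a' = -4*e1 - 5*e2 - 5*e3


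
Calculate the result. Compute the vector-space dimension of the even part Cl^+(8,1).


Even subalgebra dimension = 2^(n-1)
n = 8 + 1 = 9
2^(9 - 1) = 2^8 = 256
Verification: sum of C(9,k) for even k = 1 + 36 + 126 + 84 + 9 = 256
Result = 256


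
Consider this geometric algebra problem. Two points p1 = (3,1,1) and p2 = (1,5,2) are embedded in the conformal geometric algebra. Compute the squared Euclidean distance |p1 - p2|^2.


p1 - p2 = (2, -4, -1)
|p1 - p2|^2 = 2^2 + (-4)^2 + (-1)^2
= 4 + 16 + 1
= 21


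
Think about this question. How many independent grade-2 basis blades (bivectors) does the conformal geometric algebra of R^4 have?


The conformal model of R^4 uses Cl(5,1) with m = 4 + 2 = 6 generators.
Number of grade-2 blades = C(m, 2) = C(6, 2)
= 6*5/2 = 15


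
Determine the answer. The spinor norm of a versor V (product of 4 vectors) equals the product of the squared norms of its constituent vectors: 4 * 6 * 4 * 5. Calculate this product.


Spinor norm N(V) = |v1|^2 * |v2|^2 * ... * |v4|^2
= 4 * 6 * 4 * 5
Running product: 4, 24, 96, 480
N(V) = 480


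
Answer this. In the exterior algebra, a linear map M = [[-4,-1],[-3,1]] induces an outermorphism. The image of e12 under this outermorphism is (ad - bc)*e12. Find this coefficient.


The outermorphism of a linear map f sends e1^e2 to f(e1)^f(e2).
f(e1) = -4*e1 - 3*e2
f(e2) = -1*e1 + 1*e2
f(e1) ^ f(e2) = (-4*e1 - 3*e2) ^ (-1*e1 + 1*e2)
= (-4)*1*e12 + (-3)*(-1)*e21
= (-4 - 3)*e12
= -7*e12
Coefficient = -7


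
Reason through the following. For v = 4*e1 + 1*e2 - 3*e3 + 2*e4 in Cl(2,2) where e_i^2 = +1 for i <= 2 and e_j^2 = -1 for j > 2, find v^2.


v^2 = sum of c_i^2 * e_i^2
Positive signature terms (e_i^2 = +1): 4^2 + 1^2 = 17
Negative signature terms (e_j^2 = -1): (-3)^2 + 2^2 = 13
v^2 = 17 - 13 = 4


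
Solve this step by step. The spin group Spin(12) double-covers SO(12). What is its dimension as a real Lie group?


Spin(n) double-covers SO(n); both have Lie algebra so(n) of dimension n(n-1)/2.
n = 12
n(n-1) = 12 * 11 = 132
dim Spin(12) = 132/2 = 66


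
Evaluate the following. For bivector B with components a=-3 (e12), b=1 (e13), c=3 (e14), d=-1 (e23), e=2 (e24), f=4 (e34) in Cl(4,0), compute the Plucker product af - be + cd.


Plucker relation: af - be + cd
a*f = (-3)*4 = -12
b*e = 1*2 = 2
c*d = 3*(-1) = -3
af - be + cd = -12 - 2 + (-3)
= -17


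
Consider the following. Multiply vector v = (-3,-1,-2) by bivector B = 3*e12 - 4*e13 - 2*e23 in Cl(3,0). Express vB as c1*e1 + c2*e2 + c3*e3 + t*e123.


vB has grade-1 (vector) and grade-3 (trivector) parts: vB = (v _| B) + (v ^ B).
Vector part <vB>_1:
  e1: -v2*b12 - v3*b13 = -(-1)*(3) - (-2)*(-4) = -5
  e2: v1*b12 - v3*b23 = (-3)*(3) - (-2)*(-2) = -13
  e3: v1*b13 + v2*b23 = (-3)*(-4) + (-1)*(-2) = 14
Trivector part <vB>_3:
  e123: v1*b23 - v2*b13 + v3*b12 = (-3)*(-2) - (-1)*(-4) + (-2)*(3) = -4
vB = -5*e1 - 13*e2 + 14*e3 - 4*e123


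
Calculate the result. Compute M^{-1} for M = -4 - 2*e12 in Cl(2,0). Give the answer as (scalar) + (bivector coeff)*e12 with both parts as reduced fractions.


M = -4 - 2*e12, where e12^2 = -1.
Since M commutes with its reverse ~M = a - b*e12, M * ~M = a^2 - b^2*e12^2 = a^2 + b^2.
So M^{-1} = ~M / (a^2 + b^2) = (a - b*e12)/(a^2 + b^2).
a^2 + b^2 = 16 + 4 = 20
Scalar part = -4/20 = -1/5
Bivector coeff = 2/20 = 1/10
M^{-1} = -1/5 + 1/10*e12


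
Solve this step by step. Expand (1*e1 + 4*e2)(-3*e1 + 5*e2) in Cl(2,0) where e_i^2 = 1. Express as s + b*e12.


Expand: (1*e1 + 4*e2)(-3*e1 + 5*e2)
= 1*(-3)*e1e1 + 1*5*e1e2 + 4*(-3)*e2e1 + 4*5*e2e2
Using e1^2 = e2^2 = 1, e2e1 = -e1e2:
Scalar part s = 1*(-3) + 4*5 = -3 + 20 = 17
Bivector part b = 1*5 - 4*(-3) = 5 - (-12) = 17
uv = 17 + 17*e12


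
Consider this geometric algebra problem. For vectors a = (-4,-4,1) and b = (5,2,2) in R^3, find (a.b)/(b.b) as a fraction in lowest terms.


Projection coefficient = (a . b) / (b . b)
a . b = (-4)*5 + (-4)*2 + 1*2
= -20 + (-8) + 2 = -26
b . b = 5^2 + 2^2 + 2^2
= 25 + 4 + 4 = 33
Coefficient = -26/33
In lowest terms: -26/33


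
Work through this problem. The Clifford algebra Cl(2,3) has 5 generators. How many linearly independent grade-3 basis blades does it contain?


Number of grade-k basis blades in Cl(p,q) with n = p + q is C(n, k).
n = 2 + 3 = 5
C(5, 3) = 5! / (3! * 2!)
= 120 / (6 * 2)
= 10


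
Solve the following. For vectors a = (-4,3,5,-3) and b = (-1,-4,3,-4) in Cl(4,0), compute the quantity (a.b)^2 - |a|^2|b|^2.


a . b = (-4)*(-1) + 3*(-4) + 5*3 + (-3)*(-4)
= 4 + (-12) + 15 + 12 = 19
|a|^2 = (-4)^2 + 3^2 + 5^2 + (-3)^2 = 59
|b|^2 = (-1)^2 + (-4)^2 + 3^2 + (-4)^2 = 42
(a.b)^2 = 19^2 = 361
|a|^2 * |b|^2 = 59 * 42 = 2478
Result = 361 - 2478 = -2117


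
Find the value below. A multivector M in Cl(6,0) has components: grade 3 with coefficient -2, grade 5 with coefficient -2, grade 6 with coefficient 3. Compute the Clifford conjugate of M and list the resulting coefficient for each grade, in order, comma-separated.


Clifford conjugate sign for grade k: (-1)^(k(k+1)/2)
Grade 3: (-1)^(3*4/2) = (-1)^6 = 1, coeff -2 -> -2
Grade 5: (-1)^(5*6/2) = (-1)^15 = -1, coeff -2 -> 2
Grade 6: (-1)^(6*7/2) = (-1)^21 = -1, coeff 3 -> -3
Conjugated coefficients: -2, 2, -3


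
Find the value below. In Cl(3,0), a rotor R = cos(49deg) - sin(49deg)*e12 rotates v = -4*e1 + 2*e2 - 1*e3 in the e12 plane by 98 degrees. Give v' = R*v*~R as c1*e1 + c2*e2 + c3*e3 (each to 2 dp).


Rotor R = cos(49deg) - sin(49deg)*e12
Rotation angle theta = 2 * 49 = 98 degrees in the e12 plane (e1 -> e2).
The component perpendicular to the plane (e3) is invariant: v'_3 = v3 = -1.00
cos(98deg) = -0.1392, sin(98deg) = 0.9903
v'_1 = v1*cos(theta) - v2*sin(theta) = -4*(-0.1392) - 2*0.9903 = -1.42
v'_2 = v1*sin(theta) + v2*cos(theta) = -4*0.9903 + 2*(-0.1392) = -4.24
v' = -1.42*e1 - 4.24*e2 - 1.00*e3


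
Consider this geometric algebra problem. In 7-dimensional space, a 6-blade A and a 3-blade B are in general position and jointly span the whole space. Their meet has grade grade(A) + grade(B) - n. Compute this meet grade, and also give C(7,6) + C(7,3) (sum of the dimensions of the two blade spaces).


Meet grade = grade(A) + grade(B) - n
= 6 + 3 - 7 = 2
C(7,6) = 7
C(7,3) = 35
dim_A + dim_B = 7 + 35 = 42


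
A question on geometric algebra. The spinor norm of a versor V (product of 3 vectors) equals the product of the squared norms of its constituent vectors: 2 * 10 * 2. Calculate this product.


Spinor norm N(V) = |v1|^2 * |v2|^2 * ... * |v3|^2
= 2 * 10 * 2
Running product: 2, 20, 40
N(V) = 40


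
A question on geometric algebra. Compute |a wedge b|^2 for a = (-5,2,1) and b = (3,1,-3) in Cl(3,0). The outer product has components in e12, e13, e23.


a wedge b = (a1*b2 - a2*b1)*e12 + (a1*b3 - a3*b1)*e13 + (a2*b3 - a3*b2)*e23
e12 coeff: (-5)*1 - 2*3 = -5 - 6 = -11
e13 coeff: (-5)*(-3) - 1*3 = 15 - 3 = 12
e23 coeff: 2*(-3) - 1*1 = -6 - 1 = -7
|a wedge b|^2 = (-11)^2 + 12^2 + (-7)^2
= 121 + 144 + 49
= 314


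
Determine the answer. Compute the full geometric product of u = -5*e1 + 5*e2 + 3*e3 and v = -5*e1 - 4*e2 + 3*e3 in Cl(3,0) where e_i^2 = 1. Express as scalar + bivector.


In Cl(3,0): e_i^2 = 1, e_ie_j = -e_je_i for i != j.
Scalar part = u . v = (-5)*(-5) + 5*(-4) + 3*3
= 25 + (-20) + 9 = 14
e12 coeff = (-5)*(-4) - 5*(-5) = 20 - (-25) = 45
e13 coeff = (-5)*3 - 3*(-5) = -15 - (-15) = 0
e23 coeff = 5*3 - 3*(-4) = 15 - (-12) = 27
uv = 14 + 45*e12 + 0*e13 + 27*e23


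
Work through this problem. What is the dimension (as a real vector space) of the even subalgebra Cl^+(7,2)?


Even subalgebra dimension = 2^(n-1)
n = 7 + 2 = 9
2^(9 - 1) = 2^8 = 256
Verification: sum of C(9,k) for even k = 1 + 36 + 126 + 84 + 9 = 256
Result = 256


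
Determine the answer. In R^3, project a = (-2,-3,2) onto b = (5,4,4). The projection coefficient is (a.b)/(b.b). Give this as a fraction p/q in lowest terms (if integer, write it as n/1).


Projection coefficient = (a . b) / (b . b)
a . b = (-2)*5 + (-3)*4 + 2*4
= -10 + (-12) + 8 = -14
b . b = 5^2 + 4^2 + 4^2
= 25 + 16 + 16 = 57
Coefficient = -14/57
In lowest terms: -14/57


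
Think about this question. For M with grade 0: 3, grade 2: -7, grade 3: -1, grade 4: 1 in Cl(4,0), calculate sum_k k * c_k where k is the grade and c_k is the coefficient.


Grade-weighted sum = sum of grade_k * coefficient_k
0*3 = 0
2*(-7) = -14
3*(-1) = -3
4*1 = 4
Total = 0 + (-14) + (-3) + 4 = -13


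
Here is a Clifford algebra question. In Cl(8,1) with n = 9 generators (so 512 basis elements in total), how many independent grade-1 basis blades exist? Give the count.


Number of grade-k basis blades in Cl(p,q) with n = p + q is C(n, k).
n = 8 + 1 = 9
C(9, 1) = 9! / (1! * 8!)
= 362880 / (1 * 40320)
= 9


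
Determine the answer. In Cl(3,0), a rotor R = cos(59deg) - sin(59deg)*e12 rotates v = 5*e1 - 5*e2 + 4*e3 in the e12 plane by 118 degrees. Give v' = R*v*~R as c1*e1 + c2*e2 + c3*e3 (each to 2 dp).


Rotor R = cos(59deg) - sin(59deg)*e12
Rotation angle theta = 2 * 59 = 118 degrees in the e12 plane (e1 -> e2).
The component perpendicular to the plane (e3) is invariant: v'_3 = v3 = 4.00
cos(118deg) = -0.4695, sin(118deg) = 0.8829
v'_1 = v1*cos(theta) - v2*sin(theta) = 5*(-0.4695) - (-5)*0.8829 = 2.07
v'_2 = v1*sin(theta) + v2*cos(theta) = 5*0.8829 + (-5)*(-0.4695) = 6.76
v' = 2.07*e1 + 6.76*e2 + 4.00*e3


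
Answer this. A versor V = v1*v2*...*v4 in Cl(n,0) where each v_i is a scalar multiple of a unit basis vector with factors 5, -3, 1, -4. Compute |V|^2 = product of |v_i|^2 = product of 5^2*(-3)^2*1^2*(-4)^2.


Each vector v_i has |v_i|^2 = s_i^2
Squared scales: 5^2 = 25, (-3)^2 = 9, 1^2 = 1, (-4)^2 = 16
|V|^2 = 25 * 9 * 1 * 16
= 3600


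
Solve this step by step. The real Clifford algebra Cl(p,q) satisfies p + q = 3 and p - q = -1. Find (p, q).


We need p + q = 3 and p - q = -1.
Adding: 2p = 3 + (-1) = 2, so p = 1.
Then q = 3 - 1 = 2.
(p, q) = (1, 2)


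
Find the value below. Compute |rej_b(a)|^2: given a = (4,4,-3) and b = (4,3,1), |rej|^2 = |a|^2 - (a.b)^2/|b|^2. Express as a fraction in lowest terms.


|a|^2 = 4^2 + 4^2 + (-3)^2 = 41
|b|^2 = 4^2 + 3^2 + 1^2 = 26
a . b = 4*4 + 4*3 + (-3)*1 = 25
(a.b)^2 = 25^2 = 625
|rej|^2 = 41 - 625/26
= (1066 - 625)/26
= 441/26
In lowest terms: 441/26


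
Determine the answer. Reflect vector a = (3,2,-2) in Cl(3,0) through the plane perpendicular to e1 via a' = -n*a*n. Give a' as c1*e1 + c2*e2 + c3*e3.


Reflection formula: a' = -n*a*n, with n = e1 (unit vector, n^2 = 1).
For reflection through hyperplane perp to e1:
The component along e1 flips sign, others stay.
a = (3, 2, -2)
a' = (-3, 2, -2)
a' = -3*e1 + 2*e2 - 2*e3


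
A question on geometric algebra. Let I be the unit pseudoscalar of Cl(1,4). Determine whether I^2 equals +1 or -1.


The pseudoscalar I = e1...e_n (product of all n generators) of Cl(p,q) satisfies I^2 = (-1)^(q + n(n-1)/2).
p = 1, q = 4, n = p + q = 5
n(n-1)/2 = 5 * 4 / 2 = 10
Exponent = q + n(n-1)/2 = 4 + 10 = 14
I^2 = (-1)^14 = +1


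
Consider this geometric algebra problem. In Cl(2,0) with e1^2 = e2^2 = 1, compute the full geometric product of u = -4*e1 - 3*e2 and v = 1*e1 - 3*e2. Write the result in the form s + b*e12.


Expand: (-4*e1 - 3*e2)(1*e1 - 3*e2)
= (-4)*1*e1e1 + (-4)*(-3)*e1e2 + (-3)*1*e2e1 + (-3)*(-3)*e2e2
Using e1^2 = e2^2 = 1, e2e1 = -e1e2:
Scalar part s = (-4)*1 + (-3)*(-3) = -4 + 9 = 5
Bivector part b = (-4)*(-3) - (-3)*1 = 12 - (-3) = 15
uv = 5 + 15*e12


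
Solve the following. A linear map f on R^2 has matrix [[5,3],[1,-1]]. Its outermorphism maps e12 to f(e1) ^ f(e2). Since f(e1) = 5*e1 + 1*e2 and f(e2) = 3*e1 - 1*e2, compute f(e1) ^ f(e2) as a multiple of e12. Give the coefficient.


The outermorphism of a linear map f sends e1^e2 to f(e1)^f(e2).
f(e1) = 5*e1 + 1*e2
f(e2) = 3*e1 - 1*e2
f(e1) ^ f(e2) = (5*e1 + 1*e2) ^ (3*e1 - 1*e2)
= 5*(-1)*e12 + 1*3*e21
= (-5 - 3)*e12
= -8*e12
Coefficient = -8


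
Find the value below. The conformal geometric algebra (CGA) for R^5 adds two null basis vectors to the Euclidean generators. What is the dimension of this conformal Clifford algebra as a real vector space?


The conformal model of R^5 uses Cl(6,1): the 5 Euclidean generators plus two extra orthogonal generators e+ (e+^2 = +1) and e- (e-^2 = -1), from which the null vectors e0, einf are built.
Number of generators m = 5 + 2 = 7.
dim Cl(p,q) = 2^m = 2^7 = 128


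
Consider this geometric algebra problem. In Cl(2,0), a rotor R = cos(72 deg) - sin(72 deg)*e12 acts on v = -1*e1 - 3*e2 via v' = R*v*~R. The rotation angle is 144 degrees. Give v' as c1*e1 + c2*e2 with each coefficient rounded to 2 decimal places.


Rotor R = cos(72deg) - sin(72deg)*e12
Rotation angle theta = 2 * 72 = 144 degrees
v' = R*v*~R rotates v by theta.
cos(144deg) = -0.8090, sin(144deg) = 0.5878
v'_1 = -1*cos(144deg) - (-3)*sin(144deg)
= -1*(-0.8090) - (-3)*0.5878
= 2.57
v'_2 = -1*sin(144deg) + (-3)*cos(144deg)
= -1*0.5878 + (-3)*(-0.8090)
= 1.84
v' = 2.57*e1 + 1.84*e2


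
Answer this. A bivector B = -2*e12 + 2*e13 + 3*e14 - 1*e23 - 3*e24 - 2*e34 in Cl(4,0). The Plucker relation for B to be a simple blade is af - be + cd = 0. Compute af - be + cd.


Plucker relation: af - be + cd
a*f = (-2)*(-2) = 4
b*e = 2*(-3) = -6
c*d = 3*(-1) = -3
af - be + cd = 4 - (-6) + (-3)
= 7


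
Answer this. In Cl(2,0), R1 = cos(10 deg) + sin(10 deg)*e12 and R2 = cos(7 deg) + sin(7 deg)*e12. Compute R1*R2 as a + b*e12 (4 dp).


Same-plane rotors commute and their half-angles add:
R1*R2 = cos(a1 + a2) + sin(a1 + a2)*e12.
a1 + a2 = 10 + 7 = 17 deg
cos(17 deg) = 0.9563
sin(17 deg) = 0.2924
R1*R2 = 0.9563 + 0.2924*e12


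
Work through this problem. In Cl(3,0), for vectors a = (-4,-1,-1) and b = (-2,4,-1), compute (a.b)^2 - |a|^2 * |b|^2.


a . b = (-4)*(-2) + (-1)*4 + (-1)*(-1)
= 8 + (-4) + 1 = 5
|a|^2 = (-4)^2 + (-1)^2 + (-1)^2 = 18
|b|^2 = (-2)^2 + 4^2 + (-1)^2 = 21
(a.b)^2 = 5^2 = 25
|a|^2 * |b|^2 = 18 * 21 = 378
Result = 25 - 378 = -353


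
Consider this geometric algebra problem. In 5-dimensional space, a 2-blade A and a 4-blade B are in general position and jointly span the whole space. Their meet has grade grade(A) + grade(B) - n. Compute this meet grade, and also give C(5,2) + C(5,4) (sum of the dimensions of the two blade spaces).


Meet grade = grade(A) + grade(B) - n
= 2 + 4 - 5 = 1
C(5,2) = 10
C(5,4) = 5
dim_A + dim_B = 10 + 5 = 15


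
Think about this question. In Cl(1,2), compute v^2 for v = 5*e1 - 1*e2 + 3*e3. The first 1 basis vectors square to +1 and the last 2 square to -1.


v^2 = sum of c_i^2 * e_i^2
Positive signature terms (e_i^2 = +1): 5^2 = 25
Negative signature terms (e_j^2 = -1): (-1)^2 + 3^2 = 10
v^2 = 25 - 10 = 15


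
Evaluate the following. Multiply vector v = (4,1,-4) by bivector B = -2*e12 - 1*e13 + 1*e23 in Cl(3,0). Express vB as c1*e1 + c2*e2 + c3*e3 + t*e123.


vB has grade-1 (vector) and grade-3 (trivector) parts: vB = (v _| B) + (v ^ B).
Vector part <vB>_1:
  e1: -v2*b12 - v3*b13 = -(1)*(-2) - (-4)*(-1) = -2
  e2: v1*b12 - v3*b23 = (4)*(-2) - (-4)*(1) = -4
  e3: v1*b13 + v2*b23 = (4)*(-1) + (1)*(1) = -3
Trivector part <vB>_3:
  e123: v1*b23 - v2*b13 + v3*b12 = (4)*(1) - (1)*(-1) + (-4)*(-2) = 13
vB = -2*e1 - 4*e2 - 3*e3 + 13*e123


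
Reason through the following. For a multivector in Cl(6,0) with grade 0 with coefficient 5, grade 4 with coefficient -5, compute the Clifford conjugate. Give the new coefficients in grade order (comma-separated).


Clifford conjugate sign for grade k: (-1)^(k(k+1)/2)
Grade 0: (-1)^(0*1/2) = (-1)^0 = 1, coeff 5 -> 5
Grade 4: (-1)^(4*5/2) = (-1)^10 = 1, coeff -5 -> -5
Conjugated coefficients: 5, -5


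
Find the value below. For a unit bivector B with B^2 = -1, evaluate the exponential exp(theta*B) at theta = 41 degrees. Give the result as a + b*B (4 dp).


For a unit bivector B with B^2 = -1, the exponential series gives
e^(theta*B) = cos(theta) + sin(theta)*B (the GA analogue of Euler's formula).
theta = 41 degrees = 0.715585 rad
cos(41 deg) = 0.7547
sin(41 deg) = 0.6561
exp(theta*B) = 0.7547 + 0.6561*B


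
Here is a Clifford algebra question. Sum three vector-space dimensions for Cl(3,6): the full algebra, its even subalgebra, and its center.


n = 3 + 6 = 9
Total dim = 2^9 = 512
Even subalgebra dim = 2^8 = 256
n is odd, so center dim = 2
Sum = 512 + 256 + 2 = 770


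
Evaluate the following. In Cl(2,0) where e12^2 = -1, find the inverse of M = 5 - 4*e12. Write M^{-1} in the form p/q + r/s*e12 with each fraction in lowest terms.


M = 5 - 4*e12, where e12^2 = -1.
Since M commutes with its reverse ~M = a - b*e12, M * ~M = a^2 - b^2*e12^2 = a^2 + b^2.
So M^{-1} = ~M / (a^2 + b^2) = (a - b*e12)/(a^2 + b^2).
a^2 + b^2 = 25 + 16 = 41
Scalar part = 5/41 = 5/41
Bivector coeff = 4/41 = 4/41
M^{-1} = 5/41 + 4/41*e12


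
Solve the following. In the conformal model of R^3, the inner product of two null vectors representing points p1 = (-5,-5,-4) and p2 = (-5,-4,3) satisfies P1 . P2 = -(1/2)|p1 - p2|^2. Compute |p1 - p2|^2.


p1 - p2 = (0, -1, -7)
|p1 - p2|^2 = 0^2 + (-1)^2 + (-7)^2
= 0 + 1 + 49
= 50


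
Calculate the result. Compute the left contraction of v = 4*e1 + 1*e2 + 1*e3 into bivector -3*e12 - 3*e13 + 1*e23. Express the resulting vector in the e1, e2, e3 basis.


Left contraction v _| B = <vB>_1 (grade-1 part of the geometric product vB).
Using e1_|e12 = e2, e2_|e12 = -e1, e1_|e13 = e3, e3_|e13 = -e1, e2_|e23 = e3, e3_|e23 = -e2:
e1 coeff: -v2*b12 - v3*b13 = -(1)*(-3) - (1)*(-3) = 6
e2 coeff: v1*b12 - v3*b23 = (4)*(-3) - (1)*(1) = -13
e3 coeff: v1*b13 + v2*b23 = (4)*(-3) + (1)*(1) = -11
v _| B = 6*e1 - 13*e2 - 11*e3


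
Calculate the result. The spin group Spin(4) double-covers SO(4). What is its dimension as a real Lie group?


Spin(n) double-covers SO(n); both have Lie algebra so(n) of dimension n(n-1)/2.
n = 4
n(n-1) = 4 * 3 = 12
dim Spin(4) = 12/2 = 6


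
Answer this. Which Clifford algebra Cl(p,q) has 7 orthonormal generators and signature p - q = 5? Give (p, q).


We need p + q = 7 and p - q = 5.
Adding: 2p = 7 + 5 = 12, so p = 6.
Then q = 7 - 6 = 1.
(p, q) = (6, 1)


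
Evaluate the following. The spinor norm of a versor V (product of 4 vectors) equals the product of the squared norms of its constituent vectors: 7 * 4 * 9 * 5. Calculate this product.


Spinor norm N(V) = |v1|^2 * |v2|^2 * ... * |v4|^2
= 7 * 4 * 9 * 5
Running product: 7, 28, 252, 1260
N(V) = 1260


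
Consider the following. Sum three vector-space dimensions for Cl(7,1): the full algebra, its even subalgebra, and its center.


n = 7 + 1 = 8
Total dim = 2^8 = 256
Even subalgebra dim = 2^7 = 128
n is even, so center dim = 1
Sum = 256 + 128 + 1 = 385


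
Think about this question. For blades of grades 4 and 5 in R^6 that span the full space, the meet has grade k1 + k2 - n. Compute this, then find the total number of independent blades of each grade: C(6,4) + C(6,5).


Meet grade = grade(A) + grade(B) - n
= 4 + 5 - 6 = 3
C(6,4) = 15
C(6,5) = 6
dim_A + dim_B = 15 + 6 = 21


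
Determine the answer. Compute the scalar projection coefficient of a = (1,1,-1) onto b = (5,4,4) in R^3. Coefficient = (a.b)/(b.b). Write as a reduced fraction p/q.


Projection coefficient = (a . b) / (b . b)
a . b = 1*5 + 1*4 + (-1)*4
= 5 + 4 + (-4) = 5
b . b = 5^2 + 4^2 + 4^2
= 25 + 16 + 16 = 57
Coefficient = 5/57
In lowest terms: 5/57


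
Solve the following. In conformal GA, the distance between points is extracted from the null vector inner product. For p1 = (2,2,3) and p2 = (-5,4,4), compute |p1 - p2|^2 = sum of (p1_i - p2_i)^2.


p1 - p2 = (7, -2, -1)
|p1 - p2|^2 = 7^2 + (-2)^2 + (-1)^2
= 49 + 4 + 1
= 54


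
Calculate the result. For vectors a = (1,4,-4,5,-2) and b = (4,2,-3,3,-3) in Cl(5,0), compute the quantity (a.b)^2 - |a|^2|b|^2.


a . b = 1*4 + 4*2 + (-4)*(-3) + 5*3 + (-2)*(-3)
= 4 + 8 + 12 + 15 + 6 = 45
|a|^2 = 1^2 + 4^2 + (-4)^2 + 5^2 + (-2)^2 = 62
|b|^2 = 4^2 + 2^2 + (-3)^2 + 3^2 + (-3)^2 = 47
(a.b)^2 = 45^2 = 2025
|a|^2 * |b|^2 = 62 * 47 = 2914
Result = 2025 - 2914 = -889


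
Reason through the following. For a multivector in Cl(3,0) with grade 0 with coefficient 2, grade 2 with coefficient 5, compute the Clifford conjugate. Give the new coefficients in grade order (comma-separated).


Clifford conjugate sign for grade k: (-1)^(k(k+1)/2)
Grade 0: (-1)^(0*1/2) = (-1)^0 = 1, coeff 2 -> 2
Grade 2: (-1)^(2*3/2) = (-1)^3 = -1, coeff 5 -> -5
Conjugated coefficients: 2, -5


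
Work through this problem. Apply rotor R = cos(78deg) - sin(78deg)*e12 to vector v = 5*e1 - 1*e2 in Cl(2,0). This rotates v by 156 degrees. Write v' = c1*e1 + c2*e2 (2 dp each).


Rotor R = cos(78deg) - sin(78deg)*e12
Rotation angle theta = 2 * 78 = 156 degrees
v' = R*v*~R rotates v by theta.
cos(156deg) = -0.9135, sin(156deg) = 0.4067
v'_1 = 5*cos(156deg) - (-1)*sin(156deg)
= 5*(-0.9135) - (-1)*0.4067
= -4.16
v'_2 = 5*sin(156deg) + (-1)*cos(156deg)
= 5*0.4067 + (-1)*(-0.9135)
= 2.95
v' = -4.16*e1 + 2.95*e2


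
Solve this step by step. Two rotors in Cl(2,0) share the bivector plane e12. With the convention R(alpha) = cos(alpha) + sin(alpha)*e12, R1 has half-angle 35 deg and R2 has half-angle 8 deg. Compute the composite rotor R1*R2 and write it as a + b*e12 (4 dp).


Same-plane rotors commute and their half-angles add:
R1*R2 = cos(a1 + a2) + sin(a1 + a2)*e12.
a1 + a2 = 35 + 8 = 43 deg
cos(43 deg) = 0.7314
sin(43 deg) = 0.6820
R1*R2 = 0.7314 + 0.6820*e12


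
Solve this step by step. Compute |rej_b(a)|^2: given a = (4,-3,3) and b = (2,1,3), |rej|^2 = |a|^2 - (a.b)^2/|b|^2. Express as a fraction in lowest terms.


|a|^2 = 4^2 + (-3)^2 + 3^2 = 34
|b|^2 = 2^2 + 1^2 + 3^2 = 14
a . b = 4*2 + (-3)*1 + 3*3 = 14
(a.b)^2 = 14^2 = 196
|rej|^2 = 34 - 196/14
= (476 - 196)/14
= 280/14
In lowest terms: 20/1


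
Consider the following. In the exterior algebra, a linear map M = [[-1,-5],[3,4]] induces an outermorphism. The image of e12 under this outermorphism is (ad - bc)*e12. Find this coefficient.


The outermorphism of a linear map f sends e1^e2 to f(e1)^f(e2).
f(e1) = -1*e1 + 3*e2
f(e2) = -5*e1 + 4*e2
f(e1) ^ f(e2) = (-1*e1 + 3*e2) ^ (-5*e1 + 4*e2)
= (-1)*4*e12 + 3*(-5)*e21
= (-4 - (-15))*e12
= 11*e12
Coefficient = 11


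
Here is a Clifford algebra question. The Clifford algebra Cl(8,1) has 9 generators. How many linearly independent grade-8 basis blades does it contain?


Number of grade-k basis blades in Cl(p,q) with n = p + q is C(n, k).
n = 8 + 1 = 9
C(9, 8) = 9! / (8! * 1!)
= 362880 / (40320 * 1)
= 9


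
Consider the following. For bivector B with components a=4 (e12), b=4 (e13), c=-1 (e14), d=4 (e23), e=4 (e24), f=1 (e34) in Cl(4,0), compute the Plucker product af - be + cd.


Plucker relation: af - be + cd
a*f = 4*1 = 4
b*e = 4*4 = 16
c*d = (-1)*4 = -4
af - be + cd = 4 - 16 + (-4)
= -16


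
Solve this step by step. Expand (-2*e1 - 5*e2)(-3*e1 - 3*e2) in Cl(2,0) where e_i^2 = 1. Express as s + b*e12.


Expand: (-2*e1 - 5*e2)(-3*e1 - 3*e2)
= (-2)*(-3)*e1e1 + (-2)*(-3)*e1e2 + (-5)*(-3)*e2e1 + (-5)*(-3)*e2e2
Using e1^2 = e2^2 = 1, e2e1 = -e1e2:
Scalar part s = (-2)*(-3) + (-5)*(-3) = 6 + 15 = 21
Bivector part b = (-2)*(-3) - (-5)*(-3) = 6 - 15 = -9
uv = 21 - 9*e12


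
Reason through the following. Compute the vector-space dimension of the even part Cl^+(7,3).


Even subalgebra dimension = 2^(n-1)
n = 7 + 3 = 10
2^(10 - 1) = 2^9 = 512
Verification: sum of C(10,k) for even k = 1 + 45 + 210 + 210 + 45 + 1 = 512
Result = 512


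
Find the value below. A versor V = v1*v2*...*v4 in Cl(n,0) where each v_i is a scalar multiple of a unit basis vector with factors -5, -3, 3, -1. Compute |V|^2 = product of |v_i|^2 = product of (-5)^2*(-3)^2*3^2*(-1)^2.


Each vector v_i has |v_i|^2 = s_i^2
Squared scales: (-5)^2 = 25, (-3)^2 = 9, 3^2 = 9, (-1)^2 = 1
|V|^2 = 25 * 9 * 9 * 1
= 2025


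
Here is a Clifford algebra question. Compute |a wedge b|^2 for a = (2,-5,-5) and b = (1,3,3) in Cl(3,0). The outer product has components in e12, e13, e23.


a wedge b = (a1*b2 - a2*b1)*e12 + (a1*b3 - a3*b1)*e13 + (a2*b3 - a3*b2)*e23
e12 coeff: 2*3 - (-5)*1 = 6 - (-5) = 11
e13 coeff: 2*3 - (-5)*1 = 6 - (-5) = 11
e23 coeff: (-5)*3 - (-5)*3 = -15 - (-15) = 0
|a wedge b|^2 = 11^2 + 11^2 + 0^2
= 121 + 121 + 0
= 242


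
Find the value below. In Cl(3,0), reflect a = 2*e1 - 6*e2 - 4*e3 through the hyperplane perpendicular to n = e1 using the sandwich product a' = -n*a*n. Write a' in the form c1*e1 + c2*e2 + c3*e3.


Reflection formula: a' = -n*a*n, with n = e1 (unit vector, n^2 = 1).
For reflection through hyperplane perp to e1:
The component along e1 flips sign, others stay.
a = (2, -6, -4)
a' = (-2, -6, -4)
a' = -2*e1 - 6*e2 - 4*e3


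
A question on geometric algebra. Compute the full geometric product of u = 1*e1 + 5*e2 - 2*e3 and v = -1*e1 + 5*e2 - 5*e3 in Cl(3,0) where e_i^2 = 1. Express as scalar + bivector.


In Cl(3,0): e_i^2 = 1, e_ie_j = -e_je_i for i != j.
Scalar part = u . v = 1*(-1) + 5*5 + (-2)*(-5)
= -1 + 25 + 10 = 34
e12 coeff = 1*5 - 5*(-1) = 5 - (-5) = 10
e13 coeff = 1*(-5) - (-2)*(-1) = -5 - 2 = -7
e23 coeff = 5*(-5) - (-2)*5 = -25 - (-10) = -15
uv = 34 + 10*e12 - 7*e13 - 15*e23


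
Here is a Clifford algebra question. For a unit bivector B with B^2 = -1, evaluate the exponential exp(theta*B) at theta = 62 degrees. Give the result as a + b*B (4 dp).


For a unit bivector B with B^2 = -1, the exponential series gives
e^(theta*B) = cos(theta) + sin(theta)*B (the GA analogue of Euler's formula).
theta = 62 degrees = 1.082104 rad
cos(62 deg) = 0.4695
sin(62 deg) = 0.8829
exp(theta*B) = 0.4695 + 0.8829*B


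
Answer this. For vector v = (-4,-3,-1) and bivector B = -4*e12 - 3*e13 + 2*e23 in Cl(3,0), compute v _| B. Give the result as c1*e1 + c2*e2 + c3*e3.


Left contraction v _| B = <vB>_1 (grade-1 part of the geometric product vB).
Using e1_|e12 = e2, e2_|e12 = -e1, e1_|e13 = e3, e3_|e13 = -e1, e2_|e23 = e3, e3_|e23 = -e2:
e1 coeff: -v2*b12 - v3*b13 = -(-3)*(-4) - (-1)*(-3) = -15
e2 coeff: v1*b12 - v3*b23 = (-4)*(-4) - (-1)*(2) = 18
e3 coeff: v1*b13 + v2*b23 = (-4)*(-3) + (-3)*(2) = 6
v _| B = -15*e1 + 18*e2 + 6*e3


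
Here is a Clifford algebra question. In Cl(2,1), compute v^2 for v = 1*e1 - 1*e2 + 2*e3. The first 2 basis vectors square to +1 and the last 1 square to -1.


v^2 = sum of c_i^2 * e_i^2
Positive signature terms (e_i^2 = +1): 1^2 + (-1)^2 = 2
Negative signature terms (e_j^2 = -1): 2^2 = 4
v^2 = 2 - 4 = -2


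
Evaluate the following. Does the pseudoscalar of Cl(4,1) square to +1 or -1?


The pseudoscalar I = e1...e_n (product of all n generators) of Cl(p,q) satisfies I^2 = (-1)^(q + n(n-1)/2).
p = 4, q = 1, n = p + q = 5
n(n-1)/2 = 5 * 4 / 2 = 10
Exponent = q + n(n-1)/2 = 1 + 10 = 11
I^2 = (-1)^11 = -1


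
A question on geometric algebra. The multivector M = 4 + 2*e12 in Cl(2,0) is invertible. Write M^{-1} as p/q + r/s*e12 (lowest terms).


M = 4 + 2*e12, where e12^2 = -1.
Since M commutes with its reverse ~M = a - b*e12, M * ~M = a^2 - b^2*e12^2 = a^2 + b^2.
So M^{-1} = ~M / (a^2 + b^2) = (a - b*e12)/(a^2 + b^2).
a^2 + b^2 = 16 + 4 = 20
Scalar part = 4/20 = 1/5
Bivector coeff = -2/20 = -1/10
M^{-1} = 1/5 - 1/10*e12


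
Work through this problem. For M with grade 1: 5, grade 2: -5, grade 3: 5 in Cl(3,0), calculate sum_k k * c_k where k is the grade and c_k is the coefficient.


Grade-weighted sum = sum of grade_k * coefficient_k
1*5 = 5
2*(-5) = -10
3*5 = 15
Total = 5 + (-10) + 15 = 10


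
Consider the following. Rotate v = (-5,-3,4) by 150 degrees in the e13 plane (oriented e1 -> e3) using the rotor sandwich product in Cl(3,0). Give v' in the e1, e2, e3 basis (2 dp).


Rotor R = cos(75deg) - sin(75deg)*e13
Rotation angle theta = 2 * 75 = 150 degrees in the e13 plane (e1 -> e3).
The component perpendicular to the plane (e2) is invariant: v'_2 = v2 = -3.00
cos(150deg) = -0.8660, sin(150deg) = 0.5000
v'_1 = v1*cos(theta) - v3*sin(theta) = -5*(-0.8660) - 4*0.5000 = 2.33
v'_3 = v1*sin(theta) + v3*cos(theta) = -5*0.5000 + 4*(-0.8660) = -5.96
v' = 2.33*e1 - 3.00*e2 - 5.96*e3


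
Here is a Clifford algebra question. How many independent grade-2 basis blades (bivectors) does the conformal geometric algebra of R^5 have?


The conformal model of R^5 uses Cl(6,1) with m = 5 + 2 = 7 generators.
Number of grade-2 blades = C(m, 2) = C(7, 2)
= 7*6/2 = 21


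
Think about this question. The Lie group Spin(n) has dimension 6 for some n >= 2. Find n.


dim Spin(n) = dim so(n) = n(n-1)/2.
Solve n(n-1)/2 = 6, i.e. n^2 - n - 12 = 0.
Discriminant = 1 + 8*6 = 49
n = (1 + sqrt(49))/2 = (1 + 7)/2 = 4


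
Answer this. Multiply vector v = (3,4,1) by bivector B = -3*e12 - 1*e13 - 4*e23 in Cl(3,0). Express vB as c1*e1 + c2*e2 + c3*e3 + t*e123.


vB has grade-1 (vector) and grade-3 (trivector) parts: vB = (v _| B) + (v ^ B).
Vector part <vB>_1:
  e1: -v2*b12 - v3*b13 = -(4)*(-3) - (1)*(-1) = 13
  e2: v1*b12 - v3*b23 = (3)*(-3) - (1)*(-4) = -5
  e3: v1*b13 + v2*b23 = (3)*(-1) + (4)*(-4) = -19
Trivector part <vB>_3:
  e123: v1*b23 - v2*b13 + v3*b12 = (3)*(-4) - (4)*(-1) + (1)*(-3) = -11
vB = 13*e1 - 5*e2 - 19*e3 - 11*e123


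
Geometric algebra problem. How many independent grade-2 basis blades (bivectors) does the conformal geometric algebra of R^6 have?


The conformal model of R^6 uses Cl(7,1) with m = 6 + 2 = 8 generators.
Number of grade-2 blades = C(m, 2) = C(8, 2)
= 8*7/2 = 28


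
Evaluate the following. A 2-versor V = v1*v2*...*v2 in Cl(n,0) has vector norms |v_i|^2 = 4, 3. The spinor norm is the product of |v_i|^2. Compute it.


Spinor norm N(V) = |v1|^2 * |v2|^2 * ... * |v2|^2
= 4 * 3
Running product: 4, 12
N(V) = 12


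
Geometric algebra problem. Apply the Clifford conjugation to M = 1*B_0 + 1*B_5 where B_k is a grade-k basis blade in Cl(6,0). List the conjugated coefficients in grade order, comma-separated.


Clifford conjugate sign for grade k: (-1)^(k(k+1)/2)
Grade 0: (-1)^(0*1/2) = (-1)^0 = 1, coeff 1 -> 1
Grade 5: (-1)^(5*6/2) = (-1)^15 = -1, coeff 1 -> -1
Conjugated coefficients: 1, -1


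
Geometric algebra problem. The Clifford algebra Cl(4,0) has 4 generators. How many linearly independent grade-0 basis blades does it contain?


Number of grade-k basis blades in Cl(p,q) with n = p + q is C(n, k).
n = 4 + 0 = 4
C(4, 0) = 4! / (0! * 4!)
= 24 / (1 * 24)
= 1


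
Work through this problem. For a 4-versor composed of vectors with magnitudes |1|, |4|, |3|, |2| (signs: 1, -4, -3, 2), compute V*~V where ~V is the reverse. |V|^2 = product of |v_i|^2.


Each vector v_i has |v_i|^2 = s_i^2
Squared scales: 1^2 = 1, (-4)^2 = 16, (-3)^2 = 9, 2^2 = 4
|V|^2 = 1 * 16 * 9 * 4
= 576


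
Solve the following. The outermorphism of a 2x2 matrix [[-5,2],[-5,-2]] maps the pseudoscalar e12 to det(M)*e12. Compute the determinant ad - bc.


The outermorphism of a linear map f sends e1^e2 to f(e1)^f(e2).
f(e1) = -5*e1 - 5*e2
f(e2) = 2*e1 - 2*e2
f(e1) ^ f(e2) = (-5*e1 - 5*e2) ^ (2*e1 - 2*e2)
= (-5)*(-2)*e12 + (-5)*2*e21
= (10 - (-10))*e12
= 20*e12
Coefficient = 20


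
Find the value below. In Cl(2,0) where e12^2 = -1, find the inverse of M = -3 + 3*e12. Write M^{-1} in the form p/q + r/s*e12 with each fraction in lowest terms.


M = -3 + 3*e12, where e12^2 = -1.
Since M commutes with its reverse ~M = a - b*e12, M * ~M = a^2 - b^2*e12^2 = a^2 + b^2.
So M^{-1} = ~M / (a^2 + b^2) = (a - b*e12)/(a^2 + b^2).
a^2 + b^2 = 9 + 9 = 18
Scalar part = -3/18 = -1/6
Bivector coeff = -3/18 = -1/6
M^{-1} = -1/6 - 1/6*e12


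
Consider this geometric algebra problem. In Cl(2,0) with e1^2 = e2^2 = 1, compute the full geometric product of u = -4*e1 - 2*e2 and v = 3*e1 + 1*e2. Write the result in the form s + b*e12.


Expand: (-4*e1 - 2*e2)(3*e1 + 1*e2)
= (-4)*3*e1e1 + (-4)*1*e1e2 + (-2)*3*e2e1 + (-2)*1*e2e2
Using e1^2 = e2^2 = 1, e2e1 = -e1e2:
Scalar part s = (-4)*3 + (-2)*1 = -12 + (-2) = -14
Bivector part b = (-4)*1 - (-2)*3 = -4 - (-6) = 2
uv = -14 + 2*e12


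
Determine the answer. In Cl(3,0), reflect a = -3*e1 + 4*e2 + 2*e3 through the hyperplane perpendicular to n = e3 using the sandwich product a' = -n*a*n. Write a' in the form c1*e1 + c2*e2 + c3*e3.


Reflection formula: a' = -n*a*n, with n = e3 (unit vector, n^2 = 1).
For reflection through hyperplane perp to e3:
The component along e3 flips sign, others stay.
a = (-3, 4, 2)
a' = (-3, 4, -2)
a' = -3*e1 + 4*e2 - 2*e3


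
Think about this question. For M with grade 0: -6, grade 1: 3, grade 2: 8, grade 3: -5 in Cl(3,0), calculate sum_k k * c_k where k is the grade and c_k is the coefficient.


Grade-weighted sum = sum of grade_k * coefficient_k
0*(-6) = 0
1*3 = 3
2*8 = 16
3*(-5) = -15
Total = 0 + 3 + 16 + (-15) = 4


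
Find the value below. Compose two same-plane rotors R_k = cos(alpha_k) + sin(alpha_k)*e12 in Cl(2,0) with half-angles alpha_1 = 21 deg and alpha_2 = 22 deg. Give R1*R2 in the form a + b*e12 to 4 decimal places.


Same-plane rotors commute and their half-angles add:
R1*R2 = cos(a1 + a2) + sin(a1 + a2)*e12.
a1 + a2 = 21 + 22 = 43 deg
cos(43 deg) = 0.7314
sin(43 deg) = 0.6820
R1*R2 = 0.7314 + 0.6820*e12


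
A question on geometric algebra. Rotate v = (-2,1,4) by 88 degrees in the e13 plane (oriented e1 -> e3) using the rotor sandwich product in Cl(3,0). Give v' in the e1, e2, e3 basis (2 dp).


Rotor R = cos(44deg) - sin(44deg)*e13
Rotation angle theta = 2 * 44 = 88 degrees in the e13 plane (e1 -> e3).
The component perpendicular to the plane (e2) is invariant: v'_2 = v2 = 1.00
cos(88deg) = 0.0349, sin(88deg) = 0.9994
v'_1 = v1*cos(theta) - v3*sin(theta) = -2*0.0349 - 4*0.9994 = -4.07
v'_3 = v1*sin(theta) + v3*cos(theta) = -2*0.9994 + 4*0.0349 = -1.86
v' = -4.07*e1 + 1.00*e2 - 1.86*e3


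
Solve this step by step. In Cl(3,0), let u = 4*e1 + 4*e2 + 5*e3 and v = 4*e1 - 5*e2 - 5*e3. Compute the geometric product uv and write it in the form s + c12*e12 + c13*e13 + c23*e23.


In Cl(3,0): e_i^2 = 1, e_ie_j = -e_je_i for i != j.
Scalar part = u . v = 4*4 + 4*(-5) + 5*(-5)
= 16 + (-20) + (-25) = -29
e12 coeff = 4*(-5) - 4*4 = -20 - 16 = -36
e13 coeff = 4*(-5) - 5*4 = -20 - 20 = -40
e23 coeff = 4*(-5) - 5*(-5) = -20 - (-25) = 5
uv = -29 - 36*e12 - 40*e13 + 5*e23


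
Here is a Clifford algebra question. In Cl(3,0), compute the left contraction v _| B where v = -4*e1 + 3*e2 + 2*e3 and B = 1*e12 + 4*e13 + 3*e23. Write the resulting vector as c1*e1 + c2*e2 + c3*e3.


Left contraction v _| B = <vB>_1 (grade-1 part of the geometric product vB).
Using e1_|e12 = e2, e2_|e12 = -e1, e1_|e13 = e3, e3_|e13 = -e1, e2_|e23 = e3, e3_|e23 = -e2:
e1 coeff: -v2*b12 - v3*b13 = -(3)*(1) - (2)*(4) = -11
e2 coeff: v1*b12 - v3*b23 = (-4)*(1) - (2)*(3) = -10
e3 coeff: v1*b13 + v2*b23 = (-4)*(4) + (3)*(3) = -7
v _| B = -11*e1 - 10*e2 - 7*e3
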